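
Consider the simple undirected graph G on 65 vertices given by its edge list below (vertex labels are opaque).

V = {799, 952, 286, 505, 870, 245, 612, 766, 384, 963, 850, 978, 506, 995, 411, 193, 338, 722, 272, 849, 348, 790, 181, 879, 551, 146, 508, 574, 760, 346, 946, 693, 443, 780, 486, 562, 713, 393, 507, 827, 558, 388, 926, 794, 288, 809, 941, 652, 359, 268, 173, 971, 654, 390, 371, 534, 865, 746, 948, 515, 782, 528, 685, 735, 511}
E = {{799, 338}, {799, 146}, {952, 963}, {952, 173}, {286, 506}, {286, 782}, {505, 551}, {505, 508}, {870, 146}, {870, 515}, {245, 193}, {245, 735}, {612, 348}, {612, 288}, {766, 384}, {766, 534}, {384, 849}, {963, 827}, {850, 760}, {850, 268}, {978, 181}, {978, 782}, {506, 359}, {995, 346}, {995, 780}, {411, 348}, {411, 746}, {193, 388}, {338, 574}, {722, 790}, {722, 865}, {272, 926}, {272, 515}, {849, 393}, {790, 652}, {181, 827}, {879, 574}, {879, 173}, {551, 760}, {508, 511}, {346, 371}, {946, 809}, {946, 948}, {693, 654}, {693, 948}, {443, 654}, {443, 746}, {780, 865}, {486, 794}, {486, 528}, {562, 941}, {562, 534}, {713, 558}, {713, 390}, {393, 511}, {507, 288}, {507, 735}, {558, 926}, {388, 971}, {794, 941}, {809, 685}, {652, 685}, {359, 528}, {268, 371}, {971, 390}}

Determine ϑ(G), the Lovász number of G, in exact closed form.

deg(507) = 2; N(507) = {288, 735}.
Vertex 780 has 2 neighbors: 995, 865.
Vertex 693 has 2 neighbors: 654, 948.
N(388) = {193, 971}, |N(388)| = 2.
Regular of degree 2 on 65 vertices: this is C_{65}, the 65-cycle.
The 33 distinct eigenvalues: [2.0, 1.991, 1.963, 1.916, 1.852, 1.771, 1.673, 1.559, 1.431, 1.29, 1.136, 0.972, 0.799, 0.618, 0.432, 0.241, 0.048, -0.145, -0.337, -0.525, -0.709, -0.886, -1.055, -1.214, -1.362, -1.497, -1.618, -1.724, -1.814, -1.887, -1.942, -1.979, -1.998].
With N=65: ϑ(G) = 65·(-(-1)*2*cos(pi/65))/(2−(-2*cos(pi/65))) = 65*cos(pi/65)/(cos(pi/65) + 1).
Numerically 32.4810.
Sandwich: α(G)=32 ≤ ϑ(G)=65*cos(pi/65)/(cos(pi/65) + 1) ≤ χ(Ḡ)=33 (both strict).

65*cos(pi/65)/(cos(pi/65) + 1)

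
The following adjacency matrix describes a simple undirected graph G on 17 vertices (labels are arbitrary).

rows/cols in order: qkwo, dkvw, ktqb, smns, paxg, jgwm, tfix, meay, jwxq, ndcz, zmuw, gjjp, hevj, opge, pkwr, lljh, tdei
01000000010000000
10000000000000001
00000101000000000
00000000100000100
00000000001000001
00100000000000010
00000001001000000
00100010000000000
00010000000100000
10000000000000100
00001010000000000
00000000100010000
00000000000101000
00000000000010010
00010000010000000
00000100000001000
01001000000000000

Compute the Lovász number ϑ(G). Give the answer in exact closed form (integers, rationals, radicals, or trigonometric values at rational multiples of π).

deg(qkwo) = 2; N(qkwo) = {dkvw, ndcz}.
N(jwxq) = {smns, gjjp}, |N(jwxq)| = 2.
deg(ktqb) = 2; N(ktqb) = {jgwm, meay}.
Vertex tdei has 2 neighbors: dkvw, paxg.
Regular of degree 2 on 17 vertices: this is C_{17}, the 17-cycle.
A has 9 distinct eigenvalues ≈ [2.0, 1.8649, 1.478, 0.8915, 0.1845, -0.5473, -1.2053, -1.7004, -1.9659].
Lovász (edge-transitive): ϑ = −17·(-2*cos(pi/17))/((2)−(-2*cos(pi/17))) = 17*cos(pi/17)/(cos(pi/17) + 1).
≈ 8.42701 (to 5 d.p.).
Sandwich: α(G)=8 ≤ ϑ(G)=17*cos(pi/17)/(cos(pi/17) + 1) ≤ χ(Ḡ)=9 (both strict).

17*cos(pi/17)/(cos(pi/17) + 1)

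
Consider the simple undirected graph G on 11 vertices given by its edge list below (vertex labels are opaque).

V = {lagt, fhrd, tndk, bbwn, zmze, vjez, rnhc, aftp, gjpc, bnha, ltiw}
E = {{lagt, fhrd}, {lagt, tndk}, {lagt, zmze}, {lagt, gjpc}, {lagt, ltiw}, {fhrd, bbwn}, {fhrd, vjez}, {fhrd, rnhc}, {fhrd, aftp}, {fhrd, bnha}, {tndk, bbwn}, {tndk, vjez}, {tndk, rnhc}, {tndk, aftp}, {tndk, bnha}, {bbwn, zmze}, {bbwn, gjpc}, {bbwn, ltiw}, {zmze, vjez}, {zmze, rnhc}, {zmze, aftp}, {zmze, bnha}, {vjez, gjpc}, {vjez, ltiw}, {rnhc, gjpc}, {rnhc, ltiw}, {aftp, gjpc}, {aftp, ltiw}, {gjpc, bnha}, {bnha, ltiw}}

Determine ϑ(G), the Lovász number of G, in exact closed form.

6

Vertex ltiw has 6 neighbors: lagt, bbwn, vjez, rnhc, aftp, bnha.
Vertex tndk has 6 neighbors: lagt, bbwn, vjez, rnhc, aftp, bnha.
Vertex lagt has 5 neighbors: fhrd, tndk, zmze, gjpc, ltiw.
Vertex bbwn has 5 neighbors: fhrd, tndk, zmze, gjpc, ltiw.
G = K_{6,5}: α = 6 = χ(Ḡ), so ϑ = 6.
= 6.00000000… (decimal).
α=6, χ(Ḡ)=6; ϑ=6 lies between (collapsed).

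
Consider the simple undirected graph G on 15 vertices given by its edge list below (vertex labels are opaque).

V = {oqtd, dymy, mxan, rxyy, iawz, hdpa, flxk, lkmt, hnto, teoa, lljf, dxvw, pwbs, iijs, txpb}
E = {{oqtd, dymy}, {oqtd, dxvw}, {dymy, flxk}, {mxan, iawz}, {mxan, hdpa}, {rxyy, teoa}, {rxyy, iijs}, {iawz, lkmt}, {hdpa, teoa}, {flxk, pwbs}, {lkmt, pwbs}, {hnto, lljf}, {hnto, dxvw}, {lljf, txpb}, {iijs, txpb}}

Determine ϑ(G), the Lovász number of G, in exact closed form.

Vertex dxvw has 2 neighbors: oqtd, hnto.
N(lljf) = {hnto, txpb}, |N(lljf)| = 2.
deg(flxk) = 2; N(flxk) = {dymy, pwbs}.
deg(lkmt) = 2; N(lkmt) = {iawz, pwbs}.
2-regular, N=15; connected 2-regular on 15 ⇒ C_{15}.
Distinct eigenvalues (to 4 d.p.): [2.0, 1.8271, 1.3383, 0.618, -0.2091, -1.0, -1.618, -1.9563].
λ_max=2, λ_min=-2*cos(pi/15); ϑ = −15·λ_min/(λ_max−λ_min) = 15*cos(pi/15)/(cos(pi/15) + 1).
ϑ(G) ≈ 7.41715.
Lovász sandwich 7 ≤ 15*cos(pi/15)/(cos(pi/15) + 1) ≤ 8: both strict.

15*cos(pi/15)/(cos(pi/15) + 1)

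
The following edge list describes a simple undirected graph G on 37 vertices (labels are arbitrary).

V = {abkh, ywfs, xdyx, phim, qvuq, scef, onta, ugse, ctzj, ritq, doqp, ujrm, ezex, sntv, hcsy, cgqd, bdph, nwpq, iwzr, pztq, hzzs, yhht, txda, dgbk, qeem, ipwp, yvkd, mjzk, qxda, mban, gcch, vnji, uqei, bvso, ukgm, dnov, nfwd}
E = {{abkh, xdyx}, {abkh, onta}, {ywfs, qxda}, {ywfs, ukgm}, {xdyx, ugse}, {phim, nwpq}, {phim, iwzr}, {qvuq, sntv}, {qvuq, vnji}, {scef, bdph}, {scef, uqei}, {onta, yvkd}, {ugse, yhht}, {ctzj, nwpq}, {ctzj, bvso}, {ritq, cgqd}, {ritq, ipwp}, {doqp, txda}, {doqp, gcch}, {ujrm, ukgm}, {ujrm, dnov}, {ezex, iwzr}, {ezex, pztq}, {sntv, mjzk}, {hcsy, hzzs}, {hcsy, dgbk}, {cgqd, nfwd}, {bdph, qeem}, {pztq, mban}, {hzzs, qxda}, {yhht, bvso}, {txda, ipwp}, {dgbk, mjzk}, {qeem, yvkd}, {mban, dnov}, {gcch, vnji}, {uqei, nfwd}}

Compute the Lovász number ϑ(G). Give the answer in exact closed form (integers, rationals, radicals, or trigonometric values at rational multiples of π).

37*cos(pi/37)/(cos(pi/37) + 1)

Vertex doqp has 2 neighbors: txda, gcch.
deg(mjzk) = 2; N(mjzk) = {sntv, dgbk}.
N(xdyx) = {abkh, ugse}, |N(xdyx)| = 2.
Vertex ezex has 2 neighbors: iwzr, pztq.
G on 37 vertices is 2-regular; connected 2-regular on 37 ⇒ C_{37}.
The 19 distinct eigenvalues: [2.0, 1.971232, 1.885755, 1.746028, 1.556072, 1.321349, 1.048615, 0.745713, 0.421359, 0.084882, -0.254036, -0.585646, -0.900407, -1.189266, -1.443912, -1.657019, -1.822457, -1.935466, -1.992795].
Lovász: ϑ = −37(-2*cos(pi/37))/(2+-(-1)*2*cos(pi/37)) = 37*cos(pi/37)/(cos(pi/37) + 1).
Numerically 18.4666166.
Lovász sandwich 18 ≤ 37*cos(pi/37)/(cos(pi/37) + 1) ≤ 19: both strict.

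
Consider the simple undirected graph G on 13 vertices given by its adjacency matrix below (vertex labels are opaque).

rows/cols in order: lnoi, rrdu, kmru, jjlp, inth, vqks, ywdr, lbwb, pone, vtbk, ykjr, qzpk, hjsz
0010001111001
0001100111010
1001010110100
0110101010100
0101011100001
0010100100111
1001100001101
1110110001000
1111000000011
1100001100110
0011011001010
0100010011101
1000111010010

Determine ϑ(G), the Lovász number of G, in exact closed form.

sqrt(13)

deg(ywdr) = 6; N(ywdr) = {lnoi, jjlp, inth, vtbk, ykjr, hjsz}.
deg(qzpk) = 6; N(qzpk) = {rrdu, vqks, pone, vtbk, ykjr, hjsz}.
Vertex rrdu has 6 neighbors: jjlp, inth, lbwb, pone, vtbk, qzpk.
deg(jjlp) = 6; N(jjlp) = {rrdu, kmru, inth, ywdr, pone, ykjr}.
Regular of degree 6 on 13 vertices: strongly regular (13,6,2,3).
spec(A) ≈ [6.0, 1.30278, -2.30278] (distinct, 5 d.p.).
−13·(-sqrt(13)/2 - 1/2) / ((6)−(-sqrt(13)/2 - 1/2)) = sqrt(13) = ϑ(G).
≈ 3.605551275 (to 9 d.p.).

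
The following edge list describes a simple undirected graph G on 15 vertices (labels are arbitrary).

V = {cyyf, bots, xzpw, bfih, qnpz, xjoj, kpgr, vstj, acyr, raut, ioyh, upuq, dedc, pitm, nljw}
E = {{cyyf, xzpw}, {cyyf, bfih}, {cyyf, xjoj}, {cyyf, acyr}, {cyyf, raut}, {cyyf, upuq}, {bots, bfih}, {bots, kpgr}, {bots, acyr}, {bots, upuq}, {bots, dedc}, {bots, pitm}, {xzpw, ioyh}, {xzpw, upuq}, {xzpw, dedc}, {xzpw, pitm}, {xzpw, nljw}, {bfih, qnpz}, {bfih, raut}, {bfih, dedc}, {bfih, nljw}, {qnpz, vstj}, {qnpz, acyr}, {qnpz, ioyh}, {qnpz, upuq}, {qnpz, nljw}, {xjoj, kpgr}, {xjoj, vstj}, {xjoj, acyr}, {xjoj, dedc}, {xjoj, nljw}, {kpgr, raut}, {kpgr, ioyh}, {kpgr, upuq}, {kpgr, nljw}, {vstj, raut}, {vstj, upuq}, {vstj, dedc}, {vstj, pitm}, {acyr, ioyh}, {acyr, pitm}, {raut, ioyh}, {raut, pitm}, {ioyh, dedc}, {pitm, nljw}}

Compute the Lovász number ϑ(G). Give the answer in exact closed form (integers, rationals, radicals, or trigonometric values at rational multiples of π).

5

deg(pitm) = 6; N(pitm) = {bots, xzpw, vstj, acyr, raut, nljw}.
deg(qnpz) = 6; N(qnpz) = {bfih, vstj, acyr, ioyh, upuq, nljw}.
Vertex acyr has 6 neighbors: cyyf, bots, qnpz, xjoj, ioyh, pitm.
Vertex kpgr has 6 neighbors: bots, xjoj, raut, ioyh, upuq, nljw.
Regular of degree 6 on 15 vertices: Kneser-type, 2-subsets of [6].
Distinct eigenvalues (to 6 d.p.): [6.0, 1.0, -3.0].
−15·(-3) / ((6)−(-3)) = 5 = ϑ(G).
ϑ(G) ≈ 5.0000.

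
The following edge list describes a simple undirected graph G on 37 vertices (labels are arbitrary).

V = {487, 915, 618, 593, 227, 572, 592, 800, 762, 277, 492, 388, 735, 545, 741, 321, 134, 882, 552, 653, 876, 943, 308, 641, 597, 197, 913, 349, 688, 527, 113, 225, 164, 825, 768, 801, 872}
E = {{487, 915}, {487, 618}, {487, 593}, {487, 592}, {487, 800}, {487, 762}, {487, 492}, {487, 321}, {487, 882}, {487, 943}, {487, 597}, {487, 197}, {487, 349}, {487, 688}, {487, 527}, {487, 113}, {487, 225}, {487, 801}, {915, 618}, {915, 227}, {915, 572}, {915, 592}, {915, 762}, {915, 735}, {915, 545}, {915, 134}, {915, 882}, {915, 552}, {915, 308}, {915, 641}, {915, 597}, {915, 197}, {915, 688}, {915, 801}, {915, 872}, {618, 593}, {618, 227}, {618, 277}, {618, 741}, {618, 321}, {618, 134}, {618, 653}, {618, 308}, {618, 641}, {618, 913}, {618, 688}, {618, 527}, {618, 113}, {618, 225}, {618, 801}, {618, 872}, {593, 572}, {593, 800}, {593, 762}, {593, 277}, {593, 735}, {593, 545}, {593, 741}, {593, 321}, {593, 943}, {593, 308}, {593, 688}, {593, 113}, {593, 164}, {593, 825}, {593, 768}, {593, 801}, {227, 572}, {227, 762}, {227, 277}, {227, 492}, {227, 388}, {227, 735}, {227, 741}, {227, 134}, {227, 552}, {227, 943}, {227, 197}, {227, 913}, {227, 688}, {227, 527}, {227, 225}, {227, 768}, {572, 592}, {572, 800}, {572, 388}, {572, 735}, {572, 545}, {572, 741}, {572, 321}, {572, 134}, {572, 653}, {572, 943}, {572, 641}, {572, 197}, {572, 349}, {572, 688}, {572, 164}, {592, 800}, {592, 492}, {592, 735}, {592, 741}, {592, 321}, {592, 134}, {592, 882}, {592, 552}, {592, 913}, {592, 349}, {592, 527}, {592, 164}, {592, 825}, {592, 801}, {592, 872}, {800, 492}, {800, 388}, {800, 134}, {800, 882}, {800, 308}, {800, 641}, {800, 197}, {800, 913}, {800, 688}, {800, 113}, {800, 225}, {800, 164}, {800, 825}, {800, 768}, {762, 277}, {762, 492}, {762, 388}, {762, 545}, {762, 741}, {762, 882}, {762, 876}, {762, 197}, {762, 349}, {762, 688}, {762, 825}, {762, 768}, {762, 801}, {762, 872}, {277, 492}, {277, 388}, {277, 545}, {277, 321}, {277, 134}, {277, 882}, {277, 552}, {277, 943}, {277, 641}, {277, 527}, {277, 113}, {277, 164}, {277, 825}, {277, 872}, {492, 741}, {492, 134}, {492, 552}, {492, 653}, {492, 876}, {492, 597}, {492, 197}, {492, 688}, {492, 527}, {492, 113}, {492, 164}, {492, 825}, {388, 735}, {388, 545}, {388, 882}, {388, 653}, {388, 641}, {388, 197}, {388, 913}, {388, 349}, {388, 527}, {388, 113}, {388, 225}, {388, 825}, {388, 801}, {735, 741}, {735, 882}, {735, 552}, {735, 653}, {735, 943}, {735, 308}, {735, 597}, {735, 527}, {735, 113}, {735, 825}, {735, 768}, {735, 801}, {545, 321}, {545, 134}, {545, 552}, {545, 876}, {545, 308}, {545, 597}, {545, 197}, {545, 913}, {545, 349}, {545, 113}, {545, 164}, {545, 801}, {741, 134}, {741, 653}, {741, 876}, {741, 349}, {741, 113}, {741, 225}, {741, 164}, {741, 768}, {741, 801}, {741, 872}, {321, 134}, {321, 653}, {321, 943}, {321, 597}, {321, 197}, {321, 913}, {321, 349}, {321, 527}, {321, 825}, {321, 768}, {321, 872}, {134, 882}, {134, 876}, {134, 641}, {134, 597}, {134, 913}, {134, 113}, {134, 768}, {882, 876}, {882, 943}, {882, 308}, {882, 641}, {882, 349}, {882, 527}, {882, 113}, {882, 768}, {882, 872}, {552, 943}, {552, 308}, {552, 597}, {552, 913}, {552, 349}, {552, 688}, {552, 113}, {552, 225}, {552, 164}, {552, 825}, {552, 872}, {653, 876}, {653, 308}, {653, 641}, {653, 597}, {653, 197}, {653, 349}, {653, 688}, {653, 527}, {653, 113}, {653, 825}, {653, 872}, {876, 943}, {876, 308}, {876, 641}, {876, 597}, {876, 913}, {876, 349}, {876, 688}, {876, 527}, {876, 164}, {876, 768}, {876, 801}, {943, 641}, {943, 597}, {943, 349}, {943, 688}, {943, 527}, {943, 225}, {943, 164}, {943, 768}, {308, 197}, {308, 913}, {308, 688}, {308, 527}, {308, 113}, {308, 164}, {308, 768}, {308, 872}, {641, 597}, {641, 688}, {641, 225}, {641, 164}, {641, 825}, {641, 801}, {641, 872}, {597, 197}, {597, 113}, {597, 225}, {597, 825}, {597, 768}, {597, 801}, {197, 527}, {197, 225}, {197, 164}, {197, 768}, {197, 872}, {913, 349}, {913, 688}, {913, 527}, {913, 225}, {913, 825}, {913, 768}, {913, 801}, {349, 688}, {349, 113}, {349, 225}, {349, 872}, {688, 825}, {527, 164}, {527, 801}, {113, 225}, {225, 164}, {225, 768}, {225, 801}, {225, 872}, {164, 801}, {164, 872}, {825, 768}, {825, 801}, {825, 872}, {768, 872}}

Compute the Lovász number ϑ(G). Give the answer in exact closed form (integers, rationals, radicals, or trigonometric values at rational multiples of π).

sqrt(37)

Vertex 800 has 18 neighbors: 487, 593, 572, 592, 492, 388, 134, 882, 308, 641, 197, 913, 688, 113, 225, 164, 825, 768.
deg(688) = 18; N(688) = {487, 915, 618, 593, 227, 572, 800, 762, 492, 552, 653, 876, 943, 308, 641, 913, 349, 825}.
deg(197) = 18; N(197) = {487, 915, 227, 572, 800, 762, 492, 388, 545, 321, 653, 308, 597, 527, 225, 164, 768, 872}.
Vertex 572 has 18 neighbors: 915, 593, 227, 592, 800, 388, 735, 545, 741, 321, 134, 653, 943, 641, 197, 349, 688, 164.
37-vertex 18-regular graph: Paley(37): SR with (k,λ,μ)=(18,8,9).
The 3 distinct eigenvalues: [18.0, 2.5414, -3.5414].
With N=37: ϑ(G) = 37·(-(-sqrt(37)/2 - 1/2))/(18−(-sqrt(37)/2 - 1/2)) = sqrt(37).
= 6.08276… (decimal).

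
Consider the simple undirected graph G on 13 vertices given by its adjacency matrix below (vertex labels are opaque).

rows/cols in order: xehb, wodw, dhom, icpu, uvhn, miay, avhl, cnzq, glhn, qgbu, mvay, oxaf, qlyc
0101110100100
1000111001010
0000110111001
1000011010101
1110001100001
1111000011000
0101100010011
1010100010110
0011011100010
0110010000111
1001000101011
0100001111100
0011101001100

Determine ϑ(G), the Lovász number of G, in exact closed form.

sqrt(13)

Vertex avhl has 6 neighbors: wodw, icpu, uvhn, glhn, oxaf, qlyc.
Vertex qlyc has 6 neighbors: dhom, icpu, uvhn, avhl, qgbu, mvay.
deg(dhom) = 6; N(dhom) = {uvhn, miay, cnzq, glhn, qgbu, qlyc}.
N(wodw) = {xehb, uvhn, miay, avhl, qgbu, oxaf}, |N(wodw)| = 6.
13-vertex 6-regular graph: Paley(13): SR with (k,λ,μ)=(6,2,3).
spec(A) ≈ [6.0, 1.303, -2.303] (distinct, 3 d.p.).
Lovász: ϑ = −13(-sqrt(13)/2 - 1/2)/(6+-(-sqrt(13)/2 - 1/2)) = sqrt(13).
Numerically 3.605551275.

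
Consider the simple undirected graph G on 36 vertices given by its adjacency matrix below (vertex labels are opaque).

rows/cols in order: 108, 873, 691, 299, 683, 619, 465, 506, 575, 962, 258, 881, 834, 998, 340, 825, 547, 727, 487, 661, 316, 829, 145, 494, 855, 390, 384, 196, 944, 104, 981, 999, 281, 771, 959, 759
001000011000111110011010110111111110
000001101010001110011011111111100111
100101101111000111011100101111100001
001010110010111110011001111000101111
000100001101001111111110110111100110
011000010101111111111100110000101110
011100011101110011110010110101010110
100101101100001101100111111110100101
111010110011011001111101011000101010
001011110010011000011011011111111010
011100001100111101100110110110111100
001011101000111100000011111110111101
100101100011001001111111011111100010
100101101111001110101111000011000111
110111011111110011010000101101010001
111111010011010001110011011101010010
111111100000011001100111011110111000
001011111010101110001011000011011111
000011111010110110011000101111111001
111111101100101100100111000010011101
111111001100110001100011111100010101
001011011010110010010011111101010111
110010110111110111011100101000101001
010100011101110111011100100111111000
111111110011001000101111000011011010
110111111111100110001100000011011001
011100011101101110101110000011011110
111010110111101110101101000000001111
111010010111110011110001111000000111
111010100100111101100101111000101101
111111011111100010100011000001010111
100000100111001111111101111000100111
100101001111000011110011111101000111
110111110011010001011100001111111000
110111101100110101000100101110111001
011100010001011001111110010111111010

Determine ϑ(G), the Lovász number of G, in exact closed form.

8

N(281) = {108, 299, 619, 575, 962, 258, 881, 547, 727, 487, 661, 145, 494, 855, 390, 384, 196, 104, 771, 959, 759}, |N(281)| = 21.
N(145) = {108, 873, 683, 465, 506, 962, 258, 881, 834, 998, 825, 547, 727, 661, 316, 829, 855, 384, 981, 281, 759}, |N(145)| = 21.
Vertex 873 has 21 neighbors: 619, 465, 575, 258, 340, 825, 547, 661, 316, 145, 494, 855, 390, 384, 196, 944, 104, 981, 771, 959, 759.
Vertex 998 has 21 neighbors: 108, 299, 619, 465, 575, 962, 258, 881, 340, 825, 547, 487, 316, 829, 145, 494, 944, 104, 771, 959, 759.
Every vertex has degree 21 (N=36); this is K(9,2), the Kneser graph.
The 3 distinct eigenvalues: [21.0, 1.0, -6.0].
−36·(-6) / ((21)−(-6)) = 8 = ϑ(G).
= 8.000000000… (decimal).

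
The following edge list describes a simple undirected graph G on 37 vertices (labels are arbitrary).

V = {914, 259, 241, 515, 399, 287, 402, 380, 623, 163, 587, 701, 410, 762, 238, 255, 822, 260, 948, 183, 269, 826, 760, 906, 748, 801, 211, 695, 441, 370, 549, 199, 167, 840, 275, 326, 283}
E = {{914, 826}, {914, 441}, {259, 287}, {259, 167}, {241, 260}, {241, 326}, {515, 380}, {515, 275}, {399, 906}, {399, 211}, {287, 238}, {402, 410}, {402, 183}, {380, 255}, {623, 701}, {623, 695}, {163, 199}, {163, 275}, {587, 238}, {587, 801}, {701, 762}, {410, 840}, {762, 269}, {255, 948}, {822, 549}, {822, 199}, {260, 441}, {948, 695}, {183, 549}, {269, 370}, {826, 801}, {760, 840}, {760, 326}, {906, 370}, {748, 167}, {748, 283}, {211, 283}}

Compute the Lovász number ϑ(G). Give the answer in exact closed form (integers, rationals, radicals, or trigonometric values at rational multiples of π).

N(326) = {241, 760}, |N(326)| = 2.
N(402) = {410, 183}, |N(402)| = 2.
N(549) = {822, 183}, |N(549)| = 2.
Vertex 199 has 2 neighbors: 163, 822.
Every vertex has degree 2 (N=37); this is C_{37}, the 37-cycle.
spec(A) ≈ [2.0, 1.9712, 1.8858, 1.746, 1.5561, 1.3213, 1.0486, 0.7457, 0.4214, 0.0849, -0.254, -0.5856, -0.9004, -1.1893, -1.4439, -1.657, -1.8225, -1.9355, -1.9928] (distinct, 4 d.p.).
−37·(-2*cos(pi/37)) / ((2)−(-2*cos(pi/37))) = 37*cos(pi/37)/(cos(pi/37) + 1) = ϑ(G).
≈ 18.4666 (to 4 d.p.).
Sandwich: α(G)=18 ≤ ϑ(G)=37*cos(pi/37)/(cos(pi/37) + 1) ≤ χ(Ḡ)=19 (both strict).

37*cos(pi/37)/(cos(pi/37) + 1)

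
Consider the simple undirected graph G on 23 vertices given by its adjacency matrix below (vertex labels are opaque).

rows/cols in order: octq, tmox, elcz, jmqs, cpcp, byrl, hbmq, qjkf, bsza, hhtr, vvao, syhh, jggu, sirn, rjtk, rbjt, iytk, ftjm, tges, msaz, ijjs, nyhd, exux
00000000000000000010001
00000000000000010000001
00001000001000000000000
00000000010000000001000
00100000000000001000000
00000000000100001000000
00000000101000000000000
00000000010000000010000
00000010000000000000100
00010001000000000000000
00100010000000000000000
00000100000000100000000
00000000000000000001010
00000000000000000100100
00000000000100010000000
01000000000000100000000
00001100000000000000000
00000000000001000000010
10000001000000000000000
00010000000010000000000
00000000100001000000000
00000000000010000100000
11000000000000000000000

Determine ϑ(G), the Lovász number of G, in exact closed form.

23*cos(pi/23)/(cos(pi/23) + 1)

deg(jmqs) = 2; N(jmqs) = {hhtr, msaz}.
Vertex bsza has 2 neighbors: hbmq, ijjs.
deg(sirn) = 2; N(sirn) = {ftjm, ijjs}.
N(rjtk) = {syhh, rbjt}, |N(rjtk)| = 2.
G on 23 vertices is 2-regular; a single 23-cycle (edge-transitive).
The 12 distinct eigenvalues: [2.0, 1.926, 1.709, 1.365, 0.92, 0.407, -0.136, -0.67, -1.153, -1.551, -1.834, -1.981].
With N=23: ϑ(G) = 23·(-(-1)*2*cos(pi/23))/(2−(-2*cos(pi/23))) = 23*cos(pi/23)/(cos(pi/23) + 1).
≈ 11.4462 (to 4 d.p.).
Check 11 ≤ 23*cos(pi/23)/(cos(pi/23) + 1) ≤ 12: both strict.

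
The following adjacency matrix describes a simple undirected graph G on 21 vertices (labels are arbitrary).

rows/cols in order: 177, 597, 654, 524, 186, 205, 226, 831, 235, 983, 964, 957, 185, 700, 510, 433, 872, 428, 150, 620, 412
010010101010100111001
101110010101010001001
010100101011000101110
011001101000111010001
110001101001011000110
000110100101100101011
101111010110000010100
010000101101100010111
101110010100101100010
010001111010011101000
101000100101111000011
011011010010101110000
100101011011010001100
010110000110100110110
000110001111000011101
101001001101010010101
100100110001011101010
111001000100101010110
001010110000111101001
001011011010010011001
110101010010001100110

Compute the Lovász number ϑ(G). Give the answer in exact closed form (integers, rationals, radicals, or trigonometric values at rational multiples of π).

deg(235) = 10; N(235) = {177, 654, 524, 186, 831, 983, 185, 510, 433, 620}.
N(597) = {177, 654, 524, 186, 831, 983, 957, 700, 428, 412}, |N(597)| = 10.
Vertex 964 has 10 neighbors: 177, 654, 226, 983, 957, 185, 700, 510, 620, 412.
Vertex 620 has 10 neighbors: 654, 186, 205, 831, 235, 964, 700, 872, 428, 412.
Every vertex has degree 10 (N=21); this is K(7,2), the Kneser graph.
spec(A) ≈ [10.0, 1.0, -4.0] (distinct, 4 d.p.).
λ_max=10, λ_min=-4; ϑ = −21·λ_min/(λ_max−λ_min) = 6.
≈ 6.000000000 (to 9 d.p.).

6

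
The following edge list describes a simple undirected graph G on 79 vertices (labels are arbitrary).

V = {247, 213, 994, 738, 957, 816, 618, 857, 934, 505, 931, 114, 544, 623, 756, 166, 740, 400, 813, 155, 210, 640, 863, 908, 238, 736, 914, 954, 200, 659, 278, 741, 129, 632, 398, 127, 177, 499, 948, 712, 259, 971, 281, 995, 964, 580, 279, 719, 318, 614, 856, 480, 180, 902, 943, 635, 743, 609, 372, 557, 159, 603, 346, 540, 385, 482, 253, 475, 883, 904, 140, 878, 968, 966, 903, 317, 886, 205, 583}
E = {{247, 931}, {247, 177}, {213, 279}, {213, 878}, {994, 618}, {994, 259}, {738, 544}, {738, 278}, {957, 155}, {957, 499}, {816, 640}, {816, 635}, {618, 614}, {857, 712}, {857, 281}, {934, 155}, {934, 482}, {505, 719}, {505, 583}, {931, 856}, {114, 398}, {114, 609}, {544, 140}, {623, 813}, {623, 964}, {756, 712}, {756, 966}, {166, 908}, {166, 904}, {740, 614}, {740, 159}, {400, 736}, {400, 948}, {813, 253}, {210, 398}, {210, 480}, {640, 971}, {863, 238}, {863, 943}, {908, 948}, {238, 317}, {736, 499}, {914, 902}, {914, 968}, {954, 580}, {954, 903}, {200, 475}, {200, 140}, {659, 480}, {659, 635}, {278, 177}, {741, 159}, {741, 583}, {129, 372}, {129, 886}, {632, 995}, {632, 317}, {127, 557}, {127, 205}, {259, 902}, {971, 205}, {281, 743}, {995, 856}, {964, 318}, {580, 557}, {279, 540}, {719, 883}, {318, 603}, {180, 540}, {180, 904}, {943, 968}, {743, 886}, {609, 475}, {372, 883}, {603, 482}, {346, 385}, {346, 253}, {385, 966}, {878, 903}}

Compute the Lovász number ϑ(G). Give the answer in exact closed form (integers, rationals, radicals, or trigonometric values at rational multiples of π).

79*cos(pi/79)/(cos(pi/79) + 1)

deg(475) = 2; N(475) = {200, 609}.
Vertex 499 has 2 neighbors: 957, 736.
Vertex 281 has 2 neighbors: 857, 743.
Vertex 318 has 2 neighbors: 964, 603.
79-vertex 2-regular graph: connected 2-regular on 79 ⇒ C_{79}.
A has 40 distinct eigenvalues ≈ [2.0, 1.994, 1.975, 1.943, 1.9, 1.844, 1.777, 1.698, 1.609, 1.509, 1.4, 1.282, 1.156, 1.023, 0.883, 0.738, 0.588, 0.434, 0.277, 0.119, -0.04, -0.199, -0.356, -0.511, -0.663, -0.811, -0.954, -1.09, -1.22, -1.342, -1.456, -1.56, -1.655, -1.739, -1.812, -1.873, -1.923, -1.961, -1.986, -1.998].
With N=79: ϑ(G) = 79·(-(-1)*2*cos(pi/79))/(2−(-2*cos(pi/79))) = 79*cos(pi/79)/(cos(pi/79) + 1).
Numerically 39.48438.
α=39, χ(Ḡ)=40; ϑ=79*cos(pi/79)/(cos(pi/79) + 1) lies between (both strict).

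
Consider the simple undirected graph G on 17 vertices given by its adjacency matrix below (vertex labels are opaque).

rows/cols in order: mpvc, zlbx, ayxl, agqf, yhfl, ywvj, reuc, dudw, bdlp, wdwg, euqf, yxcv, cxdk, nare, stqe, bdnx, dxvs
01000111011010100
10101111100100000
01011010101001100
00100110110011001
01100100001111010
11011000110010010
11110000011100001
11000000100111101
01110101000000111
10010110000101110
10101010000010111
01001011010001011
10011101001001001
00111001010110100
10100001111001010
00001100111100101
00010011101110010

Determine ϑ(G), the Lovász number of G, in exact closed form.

sqrt(17)

deg(reuc) = 8; N(reuc) = {mpvc, zlbx, ayxl, agqf, wdwg, euqf, yxcv, dxvs}.
N(nare) = {ayxl, agqf, yhfl, dudw, wdwg, yxcv, cxdk, stqe}, |N(nare)| = 8.
Vertex mpvc has 8 neighbors: zlbx, ywvj, reuc, dudw, wdwg, euqf, cxdk, stqe.
N(yhfl) = {zlbx, ayxl, ywvj, euqf, yxcv, cxdk, nare, bdnx}, |N(yhfl)| = 8.
17-vertex 8-regular graph: Paley(17): SR with (k,λ,μ)=(8,3,4).
Distinct eigenvalues (to 5 d.p.): [8.0, 1.56155, -2.56155].
Lovász: ϑ = −17(-sqrt(17)/2 - 1/2)/(8+-(-sqrt(17)/2 - 1/2)) = sqrt(17).
Numerically 4.12311.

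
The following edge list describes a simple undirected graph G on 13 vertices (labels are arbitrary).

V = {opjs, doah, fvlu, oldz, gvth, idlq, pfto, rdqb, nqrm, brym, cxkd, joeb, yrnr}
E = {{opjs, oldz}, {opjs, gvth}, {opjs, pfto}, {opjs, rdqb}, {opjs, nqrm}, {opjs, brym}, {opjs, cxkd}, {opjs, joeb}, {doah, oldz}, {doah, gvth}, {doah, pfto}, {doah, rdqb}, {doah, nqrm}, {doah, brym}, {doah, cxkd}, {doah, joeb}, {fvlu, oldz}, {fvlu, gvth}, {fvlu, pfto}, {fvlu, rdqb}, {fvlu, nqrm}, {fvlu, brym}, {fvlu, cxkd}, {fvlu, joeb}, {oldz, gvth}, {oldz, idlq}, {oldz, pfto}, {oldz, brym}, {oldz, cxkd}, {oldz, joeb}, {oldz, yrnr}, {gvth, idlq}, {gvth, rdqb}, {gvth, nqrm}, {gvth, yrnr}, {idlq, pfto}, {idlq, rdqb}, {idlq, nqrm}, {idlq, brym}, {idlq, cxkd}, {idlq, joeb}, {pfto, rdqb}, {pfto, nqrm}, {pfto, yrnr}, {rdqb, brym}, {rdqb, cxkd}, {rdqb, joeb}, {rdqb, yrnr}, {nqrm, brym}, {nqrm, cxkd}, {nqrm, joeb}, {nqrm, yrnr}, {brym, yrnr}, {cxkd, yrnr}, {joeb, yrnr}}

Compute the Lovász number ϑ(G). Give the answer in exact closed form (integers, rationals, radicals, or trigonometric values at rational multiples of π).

5

deg(joeb) = 8; N(joeb) = {opjs, doah, fvlu, oldz, idlq, rdqb, nqrm, yrnr}.
Vertex rdqb has 10 neighbors: opjs, doah, fvlu, gvth, idlq, pfto, brym, cxkd, joeb, yrnr.
N(brym) = {opjs, doah, fvlu, oldz, idlq, rdqb, nqrm, yrnr}, |N(brym)| = 8.
N(opjs) = {oldz, gvth, pfto, rdqb, nqrm, brym, cxkd, joeb}, |N(opjs)| = 8.
G = K_{5,5,3}: α = 5 = χ(Ḡ), so ϑ = 5.
≈ 5.000000000 (to 9 d.p.).
5 ≤ 5 ≤ 5: collapsed.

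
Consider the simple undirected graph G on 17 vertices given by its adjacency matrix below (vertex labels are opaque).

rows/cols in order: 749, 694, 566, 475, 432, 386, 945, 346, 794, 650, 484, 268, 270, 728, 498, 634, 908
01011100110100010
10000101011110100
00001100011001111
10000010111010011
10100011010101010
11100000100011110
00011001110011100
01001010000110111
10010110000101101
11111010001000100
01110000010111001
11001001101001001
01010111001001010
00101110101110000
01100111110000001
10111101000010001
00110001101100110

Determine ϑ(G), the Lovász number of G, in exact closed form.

deg(945) = 8; N(945) = {475, 432, 346, 794, 650, 270, 728, 498}.
N(432) = {749, 566, 945, 346, 650, 268, 728, 634}, |N(432)| = 8.
N(794) = {749, 475, 386, 945, 268, 728, 498, 908}, |N(794)| = 8.
N(908) = {566, 475, 346, 794, 484, 268, 498, 634}, |N(908)| = 8.
8-regular, N=17; strongly regular (17,8,3,4).
The 3 distinct eigenvalues: [8.0, 1.561553, -2.561553].
Lovász (edge-transitive): ϑ = −17·(-sqrt(17)/2 - 1/2)/((8)−(-sqrt(17)/2 - 1/2)) = sqrt(17).
Numerically 4.1231056.

sqrt(17)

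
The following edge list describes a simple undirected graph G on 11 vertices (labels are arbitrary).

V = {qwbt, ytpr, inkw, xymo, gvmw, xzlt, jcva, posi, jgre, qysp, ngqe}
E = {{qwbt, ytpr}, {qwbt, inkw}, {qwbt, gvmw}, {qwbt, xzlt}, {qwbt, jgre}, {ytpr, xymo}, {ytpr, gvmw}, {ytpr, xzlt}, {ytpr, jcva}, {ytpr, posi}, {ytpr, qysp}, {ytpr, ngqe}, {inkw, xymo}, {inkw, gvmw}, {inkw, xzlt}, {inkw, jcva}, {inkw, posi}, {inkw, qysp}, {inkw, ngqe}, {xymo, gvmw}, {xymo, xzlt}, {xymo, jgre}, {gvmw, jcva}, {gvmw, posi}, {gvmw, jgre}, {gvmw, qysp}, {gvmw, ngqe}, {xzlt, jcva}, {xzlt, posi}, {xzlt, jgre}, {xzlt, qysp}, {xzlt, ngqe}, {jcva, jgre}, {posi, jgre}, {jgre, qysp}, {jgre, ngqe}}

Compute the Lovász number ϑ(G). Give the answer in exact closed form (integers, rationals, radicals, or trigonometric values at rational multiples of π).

6

deg(qwbt) = 5; N(qwbt) = {ytpr, inkw, gvmw, xzlt, jgre}.
N(posi) = {ytpr, inkw, gvmw, xzlt, jgre}, |N(posi)| = 5.
deg(gvmw) = 9; N(gvmw) = {qwbt, ytpr, inkw, xymo, jcva, posi, jgre, qysp, ngqe}.
Vertex inkw has 8 neighbors: qwbt, xymo, gvmw, xzlt, jcva, posi, qysp, ngqe.
3 parts of sizes [6, 3, 2]; α(G) = 6 = ϑ (perfect).
≈ 6.000000000 (to 9 d.p.).
Sandwich: α(G)=6 ≤ ϑ(G)=6 ≤ χ(Ḡ)=6 (collapsed).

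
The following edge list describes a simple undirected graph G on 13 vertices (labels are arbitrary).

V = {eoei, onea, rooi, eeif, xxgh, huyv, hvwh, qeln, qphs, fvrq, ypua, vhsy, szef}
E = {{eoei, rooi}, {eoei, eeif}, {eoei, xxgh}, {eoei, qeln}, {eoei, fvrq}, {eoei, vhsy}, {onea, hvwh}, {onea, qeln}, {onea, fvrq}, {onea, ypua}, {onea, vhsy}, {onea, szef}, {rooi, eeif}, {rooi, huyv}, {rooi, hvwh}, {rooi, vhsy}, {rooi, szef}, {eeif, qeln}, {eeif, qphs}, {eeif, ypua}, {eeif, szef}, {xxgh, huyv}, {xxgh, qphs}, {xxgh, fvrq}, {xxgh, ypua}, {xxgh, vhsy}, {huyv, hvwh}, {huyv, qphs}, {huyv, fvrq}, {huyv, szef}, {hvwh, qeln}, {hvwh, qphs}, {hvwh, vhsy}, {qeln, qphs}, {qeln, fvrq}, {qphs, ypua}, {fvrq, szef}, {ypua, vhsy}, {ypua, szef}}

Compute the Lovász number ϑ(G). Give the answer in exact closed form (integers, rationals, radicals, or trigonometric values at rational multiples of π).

sqrt(13)

deg(fvrq) = 6; N(fvrq) = {eoei, onea, xxgh, huyv, qeln, szef}.
deg(onea) = 6; N(onea) = {hvwh, qeln, fvrq, ypua, vhsy, szef}.
Vertex hvwh has 6 neighbors: onea, rooi, huyv, qeln, qphs, vhsy.
N(ypua) = {onea, eeif, xxgh, qphs, vhsy, szef}, |N(ypua)| = 6.
Regular of degree 6 on 13 vertices: SR(13,6,2,3) — a Paley graph.
Distinct eigenvalues (to 4 d.p.): [6.0, 1.3028, -2.3028].
−13·(-sqrt(13)/2 - 1/2) / ((6)−(-sqrt(13)/2 - 1/2)) = sqrt(13) = ϑ(G).
= 3.605551275… (decimal).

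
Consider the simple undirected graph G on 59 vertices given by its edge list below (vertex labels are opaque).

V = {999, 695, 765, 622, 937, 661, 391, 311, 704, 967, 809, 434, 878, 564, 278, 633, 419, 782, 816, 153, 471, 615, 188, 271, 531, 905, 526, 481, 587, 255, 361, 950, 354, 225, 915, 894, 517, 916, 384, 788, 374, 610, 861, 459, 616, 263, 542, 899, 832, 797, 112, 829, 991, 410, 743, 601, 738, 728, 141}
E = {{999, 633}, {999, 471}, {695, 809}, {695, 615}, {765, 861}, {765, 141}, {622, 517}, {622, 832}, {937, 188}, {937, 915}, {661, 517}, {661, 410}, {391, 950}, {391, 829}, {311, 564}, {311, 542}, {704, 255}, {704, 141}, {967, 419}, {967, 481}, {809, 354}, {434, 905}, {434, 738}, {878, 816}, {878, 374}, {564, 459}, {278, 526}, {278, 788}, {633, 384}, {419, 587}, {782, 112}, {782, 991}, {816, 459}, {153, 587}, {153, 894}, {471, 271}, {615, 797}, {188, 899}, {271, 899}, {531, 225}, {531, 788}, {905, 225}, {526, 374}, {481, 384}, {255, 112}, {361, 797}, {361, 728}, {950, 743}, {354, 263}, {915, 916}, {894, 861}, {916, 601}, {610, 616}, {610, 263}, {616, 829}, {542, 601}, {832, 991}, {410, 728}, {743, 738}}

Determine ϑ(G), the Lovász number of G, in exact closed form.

Vertex 610 has 2 neighbors: 616, 263.
deg(797) = 2; N(797) = {615, 361}.
Vertex 615 has 2 neighbors: 695, 797.
deg(419) = 2; N(419) = {967, 587}.
2-regular, N=59; connected 2-regular on 59 ⇒ C_{59}.
A has 30 distinct eigenvalues ≈ [2.0, 1.989, 1.955, 1.899, 1.821, 1.723, 1.605, 1.47, 1.317, 1.15, 0.969, 0.778, 0.577, 0.371, 0.16, -0.053, -0.265, -0.475, -0.678, -0.875, -1.061, -1.235, -1.395, -1.54, -1.667, -1.775, -1.863, -1.93, -1.975, -1.997].
ϑ = −N·λ_min/(λ_max−λ_min) = −59·(-2*cos(pi/59))/(2−(-2*cos(pi/59))) = 59*cos(pi/59)/(cos(pi/59) + 1).
ϑ(G) ≈ 29.479080.
29 ≤ 59*cos(pi/59)/(cos(pi/59) + 1) ≤ 30: both strict.

59*cos(pi/59)/(cos(pi/59) + 1)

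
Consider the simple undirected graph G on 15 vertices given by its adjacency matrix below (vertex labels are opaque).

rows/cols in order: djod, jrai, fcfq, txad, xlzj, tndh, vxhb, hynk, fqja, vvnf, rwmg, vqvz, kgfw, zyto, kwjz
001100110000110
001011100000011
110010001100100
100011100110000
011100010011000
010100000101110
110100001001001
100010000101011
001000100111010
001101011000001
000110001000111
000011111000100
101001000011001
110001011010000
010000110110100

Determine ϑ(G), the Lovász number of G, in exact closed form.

deg(tndh) = 6; N(tndh) = {jrai, txad, vvnf, vqvz, kgfw, zyto}.
N(jrai) = {fcfq, xlzj, tndh, vxhb, zyto, kwjz}, |N(jrai)| = 6.
Vertex kwjz has 6 neighbors: jrai, vxhb, hynk, vvnf, rwmg, kgfw.
N(rwmg) = {txad, xlzj, fqja, kgfw, zyto, kwjz}, |N(rwmg)| = 6.
Regular of degree 6 on 15 vertices: Kneser-type, 2-subsets of [6].
spec(A) ≈ [6.0, 1.0, -3.0] (distinct, 6 d.p.).
ϑ = −N·λ_min/(λ_max−λ_min) = −15·(-3)/(6−(-3)) = 5.
= 5.0000000… (decimal).

5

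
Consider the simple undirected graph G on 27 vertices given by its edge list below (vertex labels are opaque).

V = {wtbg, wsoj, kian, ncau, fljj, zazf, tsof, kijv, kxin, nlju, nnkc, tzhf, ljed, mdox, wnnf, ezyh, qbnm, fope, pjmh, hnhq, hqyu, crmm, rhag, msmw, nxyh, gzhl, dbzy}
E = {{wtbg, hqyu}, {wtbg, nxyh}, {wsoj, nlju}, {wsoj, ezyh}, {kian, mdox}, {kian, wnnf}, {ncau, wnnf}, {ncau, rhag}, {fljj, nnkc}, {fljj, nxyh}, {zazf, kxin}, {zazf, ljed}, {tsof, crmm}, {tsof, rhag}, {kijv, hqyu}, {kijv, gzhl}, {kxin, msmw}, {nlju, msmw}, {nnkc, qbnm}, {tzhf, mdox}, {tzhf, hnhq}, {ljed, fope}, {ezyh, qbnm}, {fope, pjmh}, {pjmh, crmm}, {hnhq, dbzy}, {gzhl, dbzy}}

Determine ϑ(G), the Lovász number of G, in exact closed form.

27*cos(pi/27)/(cos(pi/27) + 1)

deg(kxin) = 2; N(kxin) = {zazf, msmw}.
N(wsoj) = {nlju, ezyh}, |N(wsoj)| = 2.
Vertex nxyh has 2 neighbors: wtbg, fljj.
deg(hqyu) = 2; N(hqyu) = {wtbg, kijv}.
27-vertex 2-regular graph: this is C_{27}, the 27-cycle.
The 14 distinct eigenvalues: [2.0, 1.94609, 1.787265, 1.532089, 1.194317, 0.79216, 0.347296, -0.11629, -0.573606, -1.0, -1.372483, -1.670976, -1.879385, -1.986477].
ϑ = −N·λ_min/(λ_max−λ_min) = −27·(-2*cos(pi/27))/(2−(-2*cos(pi/27))) = 27*cos(pi/27)/(cos(pi/27) + 1).
≈ 13.454204087 (to 9 d.p.).
Sandwich: α(G)=13 ≤ ϑ(G)=27*cos(pi/27)/(cos(pi/27) + 1) ≤ χ(Ḡ)=14 (both strict).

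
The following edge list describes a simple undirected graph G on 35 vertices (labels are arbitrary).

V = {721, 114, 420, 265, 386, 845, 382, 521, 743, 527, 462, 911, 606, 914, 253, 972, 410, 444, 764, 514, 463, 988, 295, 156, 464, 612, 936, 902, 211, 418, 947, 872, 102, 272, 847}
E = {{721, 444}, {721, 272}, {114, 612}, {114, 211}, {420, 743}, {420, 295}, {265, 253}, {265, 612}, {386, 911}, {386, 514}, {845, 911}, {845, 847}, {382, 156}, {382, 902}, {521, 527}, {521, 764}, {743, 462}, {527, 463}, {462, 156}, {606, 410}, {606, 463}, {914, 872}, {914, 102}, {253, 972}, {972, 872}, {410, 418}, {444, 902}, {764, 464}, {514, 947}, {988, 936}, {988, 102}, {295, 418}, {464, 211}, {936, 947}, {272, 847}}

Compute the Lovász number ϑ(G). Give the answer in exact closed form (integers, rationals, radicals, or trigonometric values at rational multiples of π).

Vertex 947 has 2 neighbors: 514, 936.
Vertex 845 has 2 neighbors: 911, 847.
N(527) = {521, 463}, |N(527)| = 2.
Vertex 463 has 2 neighbors: 527, 606.
2-regular, N=35; the odd cycle C_{35}.
spec(A) ≈ [2.0, 1.9679, 1.8725, 1.7169, 1.5061, 1.247, 0.9477, 0.618, 0.2685, -0.0897, -0.445, -0.7861, -1.1018, -1.3821, -1.618, -1.8019, -1.9279, -1.9919] (distinct, 4 d.p.).
Lovász: ϑ = −35(-2*cos(pi/35))/(2+-(-1)*2*cos(pi/35)) = 35*cos(pi/35)/(cos(pi/35) + 1).
= 17.4647040… (decimal).
α=17, χ(Ḡ)=18; ϑ=35*cos(pi/35)/(cos(pi/35) + 1) lies between (both strict).

35*cos(pi/35)/(cos(pi/35) + 1)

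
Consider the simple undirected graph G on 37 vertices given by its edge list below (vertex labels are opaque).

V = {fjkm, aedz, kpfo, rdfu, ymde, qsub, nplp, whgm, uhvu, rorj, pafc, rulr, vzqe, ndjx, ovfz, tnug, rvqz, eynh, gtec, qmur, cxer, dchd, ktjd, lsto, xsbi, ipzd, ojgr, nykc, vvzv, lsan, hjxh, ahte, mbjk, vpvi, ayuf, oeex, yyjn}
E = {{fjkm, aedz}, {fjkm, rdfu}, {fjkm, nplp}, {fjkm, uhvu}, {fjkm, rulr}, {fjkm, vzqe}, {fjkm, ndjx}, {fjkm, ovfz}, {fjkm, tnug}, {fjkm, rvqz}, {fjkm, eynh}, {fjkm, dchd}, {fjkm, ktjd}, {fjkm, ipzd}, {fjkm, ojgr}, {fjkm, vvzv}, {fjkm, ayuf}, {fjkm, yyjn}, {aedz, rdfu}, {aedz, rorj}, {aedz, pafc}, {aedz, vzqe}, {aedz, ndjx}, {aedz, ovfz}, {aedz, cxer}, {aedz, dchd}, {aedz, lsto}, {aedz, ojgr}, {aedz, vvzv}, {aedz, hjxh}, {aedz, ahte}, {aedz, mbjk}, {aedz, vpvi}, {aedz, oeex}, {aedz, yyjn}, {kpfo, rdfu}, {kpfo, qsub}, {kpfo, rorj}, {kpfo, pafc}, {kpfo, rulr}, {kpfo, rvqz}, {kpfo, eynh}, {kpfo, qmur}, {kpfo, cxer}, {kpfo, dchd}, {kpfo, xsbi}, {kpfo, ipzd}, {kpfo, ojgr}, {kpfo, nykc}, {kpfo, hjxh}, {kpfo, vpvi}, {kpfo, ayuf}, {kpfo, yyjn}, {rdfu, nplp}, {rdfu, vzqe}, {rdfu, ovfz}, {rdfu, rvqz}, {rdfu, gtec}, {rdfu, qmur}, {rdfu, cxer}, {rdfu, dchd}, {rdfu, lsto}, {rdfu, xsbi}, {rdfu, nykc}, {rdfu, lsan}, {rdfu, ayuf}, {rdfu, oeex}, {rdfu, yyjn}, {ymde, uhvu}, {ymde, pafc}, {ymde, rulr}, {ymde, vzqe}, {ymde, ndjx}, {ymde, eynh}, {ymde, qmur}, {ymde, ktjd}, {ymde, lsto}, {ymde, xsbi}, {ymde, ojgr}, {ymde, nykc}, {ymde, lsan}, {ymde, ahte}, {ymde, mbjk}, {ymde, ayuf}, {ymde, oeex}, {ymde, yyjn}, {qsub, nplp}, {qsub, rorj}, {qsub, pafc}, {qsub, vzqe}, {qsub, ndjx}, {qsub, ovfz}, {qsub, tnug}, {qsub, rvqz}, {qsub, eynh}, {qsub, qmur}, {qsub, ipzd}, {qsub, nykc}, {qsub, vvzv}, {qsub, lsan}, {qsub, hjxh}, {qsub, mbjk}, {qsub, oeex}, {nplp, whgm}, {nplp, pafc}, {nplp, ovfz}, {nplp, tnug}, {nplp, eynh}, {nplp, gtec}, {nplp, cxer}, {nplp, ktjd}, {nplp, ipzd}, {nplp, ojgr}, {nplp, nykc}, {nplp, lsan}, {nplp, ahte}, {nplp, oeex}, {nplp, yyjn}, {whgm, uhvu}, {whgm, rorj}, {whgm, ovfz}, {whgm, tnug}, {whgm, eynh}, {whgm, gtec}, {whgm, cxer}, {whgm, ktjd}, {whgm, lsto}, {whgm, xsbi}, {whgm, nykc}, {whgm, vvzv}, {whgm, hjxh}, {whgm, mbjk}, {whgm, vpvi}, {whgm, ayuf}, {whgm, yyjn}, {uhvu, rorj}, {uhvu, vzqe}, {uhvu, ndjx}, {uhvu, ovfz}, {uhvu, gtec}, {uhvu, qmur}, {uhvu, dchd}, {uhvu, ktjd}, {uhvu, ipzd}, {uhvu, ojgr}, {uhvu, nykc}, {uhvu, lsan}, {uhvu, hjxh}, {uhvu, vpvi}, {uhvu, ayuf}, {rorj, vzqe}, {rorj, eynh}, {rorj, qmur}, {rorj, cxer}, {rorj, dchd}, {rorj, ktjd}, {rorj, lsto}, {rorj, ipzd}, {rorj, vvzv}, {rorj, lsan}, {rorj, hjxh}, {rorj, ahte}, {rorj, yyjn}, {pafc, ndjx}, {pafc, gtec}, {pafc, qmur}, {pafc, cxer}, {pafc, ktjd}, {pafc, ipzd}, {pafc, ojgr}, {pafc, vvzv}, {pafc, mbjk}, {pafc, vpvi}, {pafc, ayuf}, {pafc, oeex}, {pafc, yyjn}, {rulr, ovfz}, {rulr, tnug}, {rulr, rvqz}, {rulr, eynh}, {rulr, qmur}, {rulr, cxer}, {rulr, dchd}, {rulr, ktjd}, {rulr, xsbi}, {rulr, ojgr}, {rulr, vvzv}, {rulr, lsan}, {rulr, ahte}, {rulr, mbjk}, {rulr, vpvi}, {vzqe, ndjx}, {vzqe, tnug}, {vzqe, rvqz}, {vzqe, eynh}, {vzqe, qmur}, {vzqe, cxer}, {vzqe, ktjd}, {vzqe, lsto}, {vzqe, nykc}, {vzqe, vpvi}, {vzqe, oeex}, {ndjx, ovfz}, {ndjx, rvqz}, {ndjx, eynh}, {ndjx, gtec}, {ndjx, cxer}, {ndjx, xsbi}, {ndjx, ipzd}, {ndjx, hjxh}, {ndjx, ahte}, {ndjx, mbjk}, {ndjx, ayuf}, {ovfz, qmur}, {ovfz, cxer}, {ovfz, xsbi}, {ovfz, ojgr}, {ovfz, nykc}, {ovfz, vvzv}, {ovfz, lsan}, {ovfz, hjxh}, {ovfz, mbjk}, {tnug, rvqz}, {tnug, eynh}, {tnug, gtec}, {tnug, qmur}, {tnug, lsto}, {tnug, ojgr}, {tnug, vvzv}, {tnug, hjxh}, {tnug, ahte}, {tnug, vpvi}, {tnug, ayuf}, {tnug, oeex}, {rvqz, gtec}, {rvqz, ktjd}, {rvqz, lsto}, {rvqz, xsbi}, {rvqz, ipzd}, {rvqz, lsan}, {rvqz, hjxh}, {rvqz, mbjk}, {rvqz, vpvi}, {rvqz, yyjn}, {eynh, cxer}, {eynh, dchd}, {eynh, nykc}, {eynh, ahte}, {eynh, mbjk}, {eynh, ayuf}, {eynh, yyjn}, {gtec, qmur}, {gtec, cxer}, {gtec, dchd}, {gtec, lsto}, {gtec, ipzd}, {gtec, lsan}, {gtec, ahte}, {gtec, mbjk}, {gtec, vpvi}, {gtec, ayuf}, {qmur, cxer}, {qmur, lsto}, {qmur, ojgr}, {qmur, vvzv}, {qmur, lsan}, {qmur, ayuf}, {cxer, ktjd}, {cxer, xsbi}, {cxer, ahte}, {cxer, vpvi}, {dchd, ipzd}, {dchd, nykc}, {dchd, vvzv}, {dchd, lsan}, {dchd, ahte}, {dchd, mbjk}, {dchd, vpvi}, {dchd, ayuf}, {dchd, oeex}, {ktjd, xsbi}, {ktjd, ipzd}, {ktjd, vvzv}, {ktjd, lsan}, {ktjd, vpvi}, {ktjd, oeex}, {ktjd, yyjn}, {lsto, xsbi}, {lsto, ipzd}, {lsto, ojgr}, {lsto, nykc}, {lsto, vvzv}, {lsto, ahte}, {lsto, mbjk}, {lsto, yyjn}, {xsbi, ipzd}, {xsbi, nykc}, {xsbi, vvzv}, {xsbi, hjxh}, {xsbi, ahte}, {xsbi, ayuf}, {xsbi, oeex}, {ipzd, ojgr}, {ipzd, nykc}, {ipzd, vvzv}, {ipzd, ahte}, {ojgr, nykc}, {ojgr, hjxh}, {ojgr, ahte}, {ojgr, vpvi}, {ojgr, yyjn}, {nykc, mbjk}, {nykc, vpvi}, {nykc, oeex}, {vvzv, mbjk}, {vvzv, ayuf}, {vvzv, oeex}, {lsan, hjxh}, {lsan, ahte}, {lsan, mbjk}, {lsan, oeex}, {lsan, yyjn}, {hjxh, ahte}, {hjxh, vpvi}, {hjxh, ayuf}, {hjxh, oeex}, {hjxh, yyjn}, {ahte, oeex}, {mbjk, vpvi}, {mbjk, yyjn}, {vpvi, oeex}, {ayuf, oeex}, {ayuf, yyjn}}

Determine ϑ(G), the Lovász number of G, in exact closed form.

Vertex rdfu has 18 neighbors: fjkm, aedz, kpfo, nplp, vzqe, ovfz, rvqz, gtec, qmur, cxer, dchd, lsto, xsbi, nykc, lsan, ayuf, oeex, yyjn.
N(tnug) = {fjkm, qsub, nplp, whgm, rulr, vzqe, rvqz, eynh, gtec, qmur, lsto, ojgr, vvzv, hjxh, ahte, vpvi, ayuf, oeex}, |N(tnug)| = 18.
deg(qmur) = 18; N(qmur) = {kpfo, rdfu, ymde, qsub, uhvu, rorj, pafc, rulr, vzqe, ovfz, tnug, gtec, cxer, lsto, ojgr, vvzv, lsan, ayuf}.
Vertex ndjx has 18 neighbors: fjkm, aedz, ymde, qsub, uhvu, pafc, vzqe, ovfz, rvqz, eynh, gtec, cxer, xsbi, ipzd, hjxh, ahte, mbjk, ayuf.
deg(v) = 18 for all v (|V|=37); strongly regular (37,18,8,9).
A has 3 distinct eigenvalues ≈ [18.0, 2.5414, -3.5414].
λ_max=18, λ_min=-sqrt(37)/2 - 1/2; ϑ = −37·λ_min/(λ_max−λ_min) = sqrt(37).
= 6.08276… (decimal).

sqrt(37)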